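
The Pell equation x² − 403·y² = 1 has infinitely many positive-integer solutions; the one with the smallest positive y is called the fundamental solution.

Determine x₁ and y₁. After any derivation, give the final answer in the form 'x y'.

669878 33369

√403 = [20; 13,2,1,3,1,3,1,2,13,40, …], period ℓ=10 (even) → k=9
i=0: a=20 ⇒ p=20, q=1
i=1: a=13 ⇒ p=261, q=13
…
i=4: a=3 ⇒ p=2951, q=147
i=5: a=1 ⇒ p=3754, q=187
i=6: a=3 ⇒ p=14213, q=708
i=7: a=1 ⇒ p=17967, q=895
i=8: a=2 ⇒ p=50147, q=2498
i=9: a=13 ⇒ p=669878, q=33369
(x₁, y₁) = (669878, 33369);  669878² − 403·33369² = 1 ✓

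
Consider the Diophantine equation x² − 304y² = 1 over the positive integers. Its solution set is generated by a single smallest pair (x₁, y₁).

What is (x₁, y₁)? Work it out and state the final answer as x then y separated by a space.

√304 = [17; 2,3,2,1,1,1,1,1,2,3,2,34, …], period ℓ=12 (even) → k=11
k=0  a_k=17  p_k/q_k = 17/1
…
k=2  a_k=3  p_k/q_k = 122/7
…
k=4  a_k=1  p_k/q_k = 401/23
k=5  a_k=1  p_k/q_k = 680/39
…
k=9  a_k=2  p_k/q_k = 7445/427
k=10  a_k=3  p_k/q_k = 25177/1444
k=11  a_k=2  p_k/q_k = 57799/3315
fundamental: x₁=57799, y₁=3315  (since 3340724401 − 304·10989225 = 1)

57799 3315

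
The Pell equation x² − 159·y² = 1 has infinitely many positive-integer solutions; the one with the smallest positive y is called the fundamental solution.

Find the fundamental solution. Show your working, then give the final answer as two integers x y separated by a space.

1324 105

√159 = [12; 1,1,1,1,3,1,1,1,1,24, …], period ℓ=10 (even) → k=9
a_0=12:  p_0=12·1+0=12,  q_0=12·0+1=1
a_1=1:  p_1=1·12+1=13,  q_1=1·1+0=1
…
a_4=1:  p_4=1·38+25=63,  q_4=1·3+2=5
a_5=3:  p_5=3·63+38=227,  q_5=3·5+3=18
a_6=1:  p_6=1·227+63=290,  q_6=1·18+5=23
…
a_8=1:  p_8=1·517+290=807,  q_8=1·41+23=64
a_9=1:  p_9=1·807+517=1324,  q_9=1·64+41=105
fundamental: x₁=1324, y₁=105  (since 1752976 − 159·11025 = 1)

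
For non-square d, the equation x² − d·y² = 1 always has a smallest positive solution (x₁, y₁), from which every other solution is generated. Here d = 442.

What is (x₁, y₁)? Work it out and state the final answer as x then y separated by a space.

883 42

[21; 42] for √442; ℓ=1 ⇒ convergent index 1
k=0  a_k=21  p_k/q_k = 21/1
k=1  a_k=42  p_k/q_k = 883/42
(x₁, y₁) = (883, 42);  883² − 442·42² = 1 ✓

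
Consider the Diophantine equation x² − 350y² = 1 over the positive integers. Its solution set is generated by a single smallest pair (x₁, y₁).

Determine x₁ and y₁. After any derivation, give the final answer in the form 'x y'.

√350 = [18; 1,2,2,2,1,36, …], period ℓ=6 (even) → k=5
i=0: a=18 ⇒ p=18, q=1
…
i=4: a=2 ⇒ p=318, q=17
i=5: a=1 ⇒ p=449, q=24
(x₁, y₁) = (449, 24);  449² − 350·24² = 1 ✓

449 24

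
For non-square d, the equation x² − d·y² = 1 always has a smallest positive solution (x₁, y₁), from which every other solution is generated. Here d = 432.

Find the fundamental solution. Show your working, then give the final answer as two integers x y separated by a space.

1351 65

[20; 1,3,1,1,1,3,1,40] for √432; ℓ=8 ⇒ convergent index 7
a_0=20:  p_0=20·1+0=20,  q_0=20·0+1=1
…
a_6=3:  p_6=3·291+187=1060,  q_6=3·14+9=51
a_7=1:  p_7=1·1060+291=1351,  q_7=1·51+14=65
fundamental: x₁=1351, y₁=65  (since 1825201 − 432·4225 = 1)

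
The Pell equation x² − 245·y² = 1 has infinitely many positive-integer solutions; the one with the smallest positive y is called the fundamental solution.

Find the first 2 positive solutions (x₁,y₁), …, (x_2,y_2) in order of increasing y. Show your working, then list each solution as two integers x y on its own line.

51841 3312
5374978561 343394784

√245 = [15; 1,1,1,7,6,7,1,1,1,30, …], period ℓ=10 (even) → k=9
k=0  a_k=15  p_k/q_k = 15/1
k=1  a_k=1  p_k/q_k = 16/1
…
k=8  a_k=1  p_k/q_k = 33825/2161
k=9  a_k=1  p_k/q_k = 51841/3312
(x₁, y₁) = (51841, 3312);  51841² − 245·3312² = 1 ✓
(x_2, y_2) = (51841·51841 + 245·3312·3312, 51841·3312 + 3312·51841) = (5374978561, 343394784)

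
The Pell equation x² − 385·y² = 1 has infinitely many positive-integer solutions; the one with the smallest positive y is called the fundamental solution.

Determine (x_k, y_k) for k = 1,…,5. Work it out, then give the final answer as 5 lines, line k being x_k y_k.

[19; 1,1,1,1,1,…,1,1,38] for √385; ℓ=16 ⇒ convergent index 15
k=0  a_k=19  p_k/q_k = 19/1
k=1  a_k=1  p_k/q_k = 20/1
…
k=3  a_k=1  p_k/q_k = 59/3
k=4  a_k=1  p_k/q_k = 98/5
k=5  a_k=1  p_k/q_k = 157/8
k=6  a_k=3  p_k/q_k = 569/29
k=7  a_k=1  p_k/q_k = 726/37
k=8  a_k=2  p_k/q_k = 2021/103
k=9  a_k=1  p_k/q_k = 2747/140
…
k=11  a_k=1  p_k/q_k = 13009/663
k=12  a_k=1  p_k/q_k = 23271/1186
k=13  a_k=1  p_k/q_k = 36280/1849
k=14  a_k=1  p_k/q_k = 59551/3035
k=15  a_k=1  p_k/q_k = 95831/4884
(x₁, y₁) = (95831, 4884);  95831² − 385·4884² = 1 ✓
k=2:  x_2 = 95831·95831+385·4884·4884 = 18367161121,  y_2 = 95831·4884+4884·95831 = 936077208
k=3:  x_3 = 95831·18367161121+385·4884·936077208 = 3520286834677271,  y_3 = 95831·936077208+4884·18367161121 = 179410429834812
k=4:  x_4 = 95831·3520286834677271+385·4884·179410429834812 = 674705215289547953281,  y_4 = 95831·179410429834812+4884·3520286834677271 = 34386161802063660336
k=5:  x_5 = 95831·674705215289547953281+385·4884·34386161802063660336 = 129315350969305052987065751,  y_5 = 95831·34386161802063660336+4884·674705215289547953281 = 6590520543127714837483620

95831 4884
18367161121 936077208
3520286834677271 179410429834812
674705215289547953281 34386161802063660336
129315350969305052987065751 6590520543127714837483620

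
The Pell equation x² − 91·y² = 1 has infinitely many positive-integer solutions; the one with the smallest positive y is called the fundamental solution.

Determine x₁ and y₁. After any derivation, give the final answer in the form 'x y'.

√91 → a₀=9, period (1,1,5,1,5,1,1,18); ℓ=8 even so k=7
step 0: (9, 1)  from 9·(1,0) + (0,1)
step 1: (10, 1)  from 1·(9,1) + (1,0)
step 2: (19, 2)  from 1·(10,1) + (9,1)
step 3: (105, 11)  from 5·(19,2) + (10,1)
step 4: (124, 13)  from 1·(105,11) + (19,2)
step 5: (725, 76)  from 5·(124,13) + (105,11)
step 6: (849, 89)  from 1·(725,76) + (124,13)
step 7: (1574, 165)  from 1·(849,89) + (725,76)
fundamental: x₁=1574, y₁=165  (since 2477476 − 91·27225 = 1)

1574 165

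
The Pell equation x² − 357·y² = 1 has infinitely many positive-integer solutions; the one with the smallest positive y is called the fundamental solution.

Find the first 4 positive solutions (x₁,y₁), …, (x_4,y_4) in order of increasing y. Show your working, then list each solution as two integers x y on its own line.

3401 180
23133601 1224360
157354750601 8328096540
1070326990454401 56647711440720

[18; 1,8,2,8,1,36] for √357; ℓ=6 ⇒ convergent index 5
a_0=18:  p_0=18·1+0=18,  q_0=18·0+1=1
a_1=1:  p_1=1·18+1=19,  q_1=1·1+0=1
a_2=8:  p_2=8·19+18=170,  q_2=8·1+1=9
a_3=2:  p_3=2·170+19=359,  q_3=2·9+1=19
a_4=8:  p_4=8·359+170=3042,  q_4=8·19+9=161
a_5=1:  p_5=1·3042+359=3401,  q_5=1·161+19=180
(x₁, y₁) = (3401, 180);  3401² − 357·180² = 1 ✓
k=2:  x_2 = 3401·3401+357·180·180 = 23133601,  y_2 = 3401·180+180·3401 = 1224360
k=3:  x_3 = 3401·23133601+357·180·1224360 = 157354750601,  y_3 = 3401·1224360+180·23133601 = 8328096540
k=4:  x_4 = 3401·157354750601+357·180·8328096540 = 1070326990454401,  y_4 = 3401·8328096540+180·157354750601 = 56647711440720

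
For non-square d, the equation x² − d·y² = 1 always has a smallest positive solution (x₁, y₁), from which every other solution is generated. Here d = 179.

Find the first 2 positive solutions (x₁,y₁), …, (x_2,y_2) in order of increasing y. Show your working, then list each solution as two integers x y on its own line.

4190210 313191
35115719688199 2624672120220

√179 = [13; 2,1,1,1,3,…,1,2,26, …], period ℓ=14 (even) → k=13
step 0: (13, 1)  from 13·(1,0) + (0,1)
step 1: (27, 2)  from 2·(13,1) + (1,0)
…
step 5: (388, 29)  from 3·(107,8) + (67,5)
step 6: (2047, 153)  from 5·(388,29) + (107,8)
…
step 9: (438125, 32747)  from 3·(137042,10243) + (26999,2018)
…
step 11: (1013292, 75737)  from 1·(575167,42990) + (438125,32747)
step 12: (1588459, 118727)  from 1·(1013292,75737) + (575167,42990)
step 13: (4190210, 313191)  from 2·(1588459,118727) + (1013292,75737)
→ (4190210, 313191).  Check: 4190210²=17557859844100, 179·313191²=17557859844099, difference 1.
(4190210+313191√179)^2 = 35115719688199 + 2624672120220√179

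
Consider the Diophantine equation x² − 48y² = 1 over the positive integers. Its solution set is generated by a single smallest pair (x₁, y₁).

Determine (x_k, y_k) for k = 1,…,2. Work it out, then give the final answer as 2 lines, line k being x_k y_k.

7 1
97 14

√48 = [6; 1,12, …], period ℓ=2 (even) → k=1
step 0: (6, 1)  from 6·(1,0) + (0,1)
step 1: (7, 1)  from 1·(6,1) + (1,0)
fundamental: x₁=7, y₁=1  (since 49 − 48·1 = 1)
k=2:  x_2 = 7·7+48·1·1 = 97,  y_2 = 7·1+1·7 = 14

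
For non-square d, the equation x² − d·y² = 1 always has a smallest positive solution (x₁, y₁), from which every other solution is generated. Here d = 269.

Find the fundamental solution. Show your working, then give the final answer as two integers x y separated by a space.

√269 → a₀=16, period (2,2,32); ℓ=3 odd so k=5
a_0=16:  p_0=16·1+0=16,  q_0=16·0+1=1
a_1=2:  p_1=2·16+1=33,  q_1=2·1+0=2
a_2=2:  p_2=2·33+16=82,  q_2=2·2+1=5
a_3=32:  p_3=32·82+33=2657,  q_3=32·5+2=162
a_4=2:  p_4=2·2657+82=5396,  q_4=2·162+5=329
a_5=2:  p_5=2·5396+2657=13449,  q_5=2·329+162=820
fundamental: x₁=13449, y₁=820  (since 180875601 − 269·672400 = 1)

13449 820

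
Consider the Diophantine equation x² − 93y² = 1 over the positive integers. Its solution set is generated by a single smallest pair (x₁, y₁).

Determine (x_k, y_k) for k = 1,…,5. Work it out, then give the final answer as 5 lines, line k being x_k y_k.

[9; 1,1,1,4,6,4,1,1,1,18] for √93; ℓ=10 ⇒ convergent index 9
a_0=9:  p_0=9·1+0=9,  q_0=9·0+1=1
a_1=1:  p_1=1·9+1=10,  q_1=1·1+0=1
a_2=1:  p_2=1·10+9=19,  q_2=1·1+1=2
a_3=1:  p_3=1·19+10=29,  q_3=1·2+1=3
…
a_7=1:  p_7=1·3491+839=4330,  q_7=1·362+87=449
a_8=1:  p_8=1·4330+3491=7821,  q_8=1·449+362=811
a_9=1:  p_9=1·7821+4330=12151,  q_9=1·811+449=1260
fundamental: x₁=12151, y₁=1260  (since 147646801 − 93·1587600 = 1)
k=2:  x_2 = 12151·12151+93·1260·1260 = 295293601,  y_2 = 12151·1260+1260·12151 = 30620520
k=3:  x_3 = 12151·295293601+93·1260·30620520 = 7176225079351,  y_3 = 12151·30620520+1260·295293601 = 744139875780
k=4:  x_4 = 12151·7176225079351+93·1260·744139875780 = 174396621583094401,  y_4 = 12151·744139875780+1260·7176225079351 = 18084087230585040
k=5:  x_5 = 12151·174396621583094401+93·1260·18084087230585040 = 4238186690536135053751,  y_5 = 12151·18084087230585040+1260·174396621583094401 = 439479487133537766300

12151 1260
295293601 30620520
7176225079351 744139875780
174396621583094401 18084087230585040
4238186690536135053751 439479487133537766300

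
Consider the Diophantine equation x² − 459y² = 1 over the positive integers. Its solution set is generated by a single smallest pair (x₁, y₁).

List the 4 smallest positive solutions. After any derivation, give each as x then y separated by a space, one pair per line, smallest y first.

499850 23331
499700044999 23324000700
499550134985000450 23317003499766669
499400269944005249820001 23310008398693414998600

d=459: √d = [21; 2,2,1,4,21,4,1,2,2,42] (ℓ=10, even), read p_9/q_9
i=0: a=21 ⇒ p=21, q=1
i=1: a=2 ⇒ p=43, q=2
…
i=6: a=4 ⇒ p=60695, q=2833
…
i=8: a=2 ⇒ p=212079, q=9899
i=9: a=2 ⇒ p=499850, q=23331
(x₁, y₁) = (499850, 23331);  499850² − 459·23331² = 1 ✓
n=2: (499850,23331)∘(499850,23331) = (499850·499850+459·23331·23331, 499850·23331+23331·499850) = (499700044999,23324000700)
n=3: (499700044999,23324000700)∘(499850,23331) = (499850·499700044999+459·23331·23324000700, 499850·23324000700+23331·499700044999) = (499550134985000450,23317003499766669)
n=4: (499550134985000450,23317003499766669)∘(499850,23331) = (499850·499550134985000450+459·23331·23317003499766669, 499850·23317003499766669+23331·499550134985000450) = (499400269944005249820001,23310008398693414998600)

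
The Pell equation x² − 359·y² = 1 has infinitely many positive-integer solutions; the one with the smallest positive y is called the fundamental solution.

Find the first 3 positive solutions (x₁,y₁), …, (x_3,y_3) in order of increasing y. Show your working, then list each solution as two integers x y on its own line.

360 19
259199 13680
186622920 9849581

√359 = [18; 1,17,1,36, …], period ℓ=4 (even) → k=3
i=0: a=18 ⇒ p=18, q=1
…
i=2: a=17 ⇒ p=341, q=18
i=3: a=1 ⇒ p=360, q=19
→ (360, 19).  Check: 360²=129600, 359·19²=129599, difference 1.
n=2: (360,19)∘(360,19) = (360·360+359·19·19, 360·19+19·360) = (259199,13680)
n=3: (259199,13680)∘(360,19) = (360·259199+359·19·13680, 360·13680+19·259199) = (186622920,9849581)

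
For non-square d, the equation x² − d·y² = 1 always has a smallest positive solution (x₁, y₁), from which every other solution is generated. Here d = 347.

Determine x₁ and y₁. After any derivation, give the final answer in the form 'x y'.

641602 34443

√347 = [18; 1,1,1,2,4,…,1,1,36, …], period ℓ=14 (even) → k=13
i=0: a=18 ⇒ p=18, q=1
…
i=3: a=1 ⇒ p=56, q=3
…
i=6: a=1 ⇒ p=801, q=43
…
i=12: a=1 ⇒ p=402885, q=21628
i=13: a=1 ⇒ p=641602, q=34443
(x₁, y₁) = (641602, 34443);  641602² − 347·34443² = 1 ✓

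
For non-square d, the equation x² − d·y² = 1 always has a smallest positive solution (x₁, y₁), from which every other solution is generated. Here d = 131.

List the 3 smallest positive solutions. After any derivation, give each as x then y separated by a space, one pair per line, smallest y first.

10610 927
225144199 19670940
4777559892170 417417345873

√131 → a₀=11, period (2,4,11,4,2,22); ℓ=6 even so k=5
k=0  a_k=11  p_k/q_k = 11/1
k=1  a_k=2  p_k/q_k = 23/2
…
k=3  a_k=11  p_k/q_k = 1156/101
k=4  a_k=4  p_k/q_k = 4727/413
k=5  a_k=2  p_k/q_k = 10610/927
(x₁, y₁) = (10610, 927);  10610² − 131·927² = 1 ✓
n=2: (10610,927)∘(10610,927) = (10610·10610+131·927·927, 10610·927+927·10610) = (225144199,19670940)
n=3: (225144199,19670940)∘(10610,927) = (10610·225144199+131·927·19670940, 10610·19670940+927·225144199) = (4777559892170,417417345873)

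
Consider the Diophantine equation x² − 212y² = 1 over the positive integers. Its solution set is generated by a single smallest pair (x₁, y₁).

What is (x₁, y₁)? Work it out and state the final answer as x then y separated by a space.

√212 = [14; 1,1,3,1,1,…,1,1,28, …], period ℓ=14 (even) → k=13
step 0: (14, 1)  from 14·(1,0) + (0,1)
…
step 2: (29, 2)  from 1·(15,1) + (14,1)
…
step 4: (131, 9)  from 1·(102,7) + (29,2)
step 5: (233, 16)  from 1·(131,9) + (102,7)
…
step 7: (2417, 166)  from 6·(364,25) + (233,16)
step 8: (2781, 191)  from 1·(2417,166) + (364,25)
…
step 10: (7979, 548)  from 1·(5198,357) + (2781,191)
…
step 12: (37114, 2549)  from 1·(29135,2001) + (7979,548)
step 13: (66249, 4550)  from 1·(37114,2549) + (29135,2001)
fundamental: x₁=66249, y₁=4550  (since 4388930001 − 212·20702500 = 1)

66249 4550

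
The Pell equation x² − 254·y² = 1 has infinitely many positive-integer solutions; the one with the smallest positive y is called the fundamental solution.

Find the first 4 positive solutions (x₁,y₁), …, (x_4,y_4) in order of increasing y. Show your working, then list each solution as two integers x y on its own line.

255 16
130049 8160
66324735 4161584
33825484801 2122399680

√254 → a₀=15, period (1,14,1,30); ℓ=4 even so k=3
i=0: a=15 ⇒ p=15, q=1
…
i=2: a=14 ⇒ p=239, q=15
i=3: a=1 ⇒ p=255, q=16
(x₁, y₁) = (255, 16);  255² − 254·16² = 1 ✓
(x_2, y_2) = (255·255 + 254·16·16, 255·16 + 16·255) = (130049, 8160)
(x_3, y_3) = (255·130049 + 254·16·8160, 255·8160 + 16·130049) = (66324735, 4161584)
(x_4, y_4) = (255·66324735 + 254·16·4161584, 255·4161584 + 16·66324735) = (33825484801, 2122399680)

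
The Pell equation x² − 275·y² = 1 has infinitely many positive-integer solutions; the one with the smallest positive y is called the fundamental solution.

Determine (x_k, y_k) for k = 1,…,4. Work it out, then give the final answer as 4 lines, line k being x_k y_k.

√275 = [16; 1,1,2,1,1,32, …], period ℓ=6 (even) → k=5
i=0: a=16 ⇒ p=16, q=1
i=1: a=1 ⇒ p=17, q=1
i=2: a=1 ⇒ p=33, q=2
i=3: a=2 ⇒ p=83, q=5
i=4: a=1 ⇒ p=116, q=7
i=5: a=1 ⇒ p=199, q=12
→ (199, 12).  Check: 199²=39601, 275·12²=39600, difference 1.
k=2:  x_2 = 199·199+275·12·12 = 79201,  y_2 = 199·12+12·199 = 4776
k=3:  x_3 = 199·79201+275·12·4776 = 31521799,  y_3 = 199·4776+12·79201 = 1900836
k=4:  x_4 = 199·31521799+275·12·1900836 = 12545596801,  y_4 = 199·1900836+12·31521799 = 756527952

199 12
79201 4776
31521799 1900836
12545596801 756527952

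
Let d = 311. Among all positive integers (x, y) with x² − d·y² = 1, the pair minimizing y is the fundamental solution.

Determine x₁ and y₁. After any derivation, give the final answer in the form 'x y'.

16883880 957397

√311 = [17; 1,1,1,2,1,…,1,1,34, …], period ℓ=16 (even) → k=15
k=0  a_k=17  p_k/q_k = 17/1
…
k=2  a_k=1  p_k/q_k = 35/2
k=3  a_k=1  p_k/q_k = 53/3
k=4  a_k=2  p_k/q_k = 141/8
k=5  a_k=1  p_k/q_k = 194/11
k=6  a_k=6  p_k/q_k = 1305/74
k=7  a_k=3  p_k/q_k = 4109/233
k=8  a_k=17  p_k/q_k = 71158/4035
k=9  a_k=3  p_k/q_k = 217583/12338
k=10  a_k=6  p_k/q_k = 1376656/78063
k=11  a_k=1  p_k/q_k = 1594239/90401
k=12  a_k=2  p_k/q_k = 4565134/258865
…
k=14  a_k=1  p_k/q_k = 10724507/608131
k=15  a_k=1  p_k/q_k = 16883880/957397
(x₁, y₁) = (16883880, 957397);  16883880² − 311·957397² = 1 ✓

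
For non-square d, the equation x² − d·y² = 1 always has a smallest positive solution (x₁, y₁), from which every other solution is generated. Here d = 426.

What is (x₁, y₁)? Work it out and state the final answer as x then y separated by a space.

88751 4300

√426 = [20; 1,1,1,3,2,6,2,3,1,1,1,40, …], period ℓ=12 (even) → k=11
i=0: a=20 ⇒ p=20, q=1
i=1: a=1 ⇒ p=21, q=1
…
i=9: a=1 ⇒ p=31971, q=1549
i=10: a=1 ⇒ p=56780, q=2751
i=11: a=1 ⇒ p=88751, q=4300
(x₁, y₁) = (88751, 4300);  88751² − 426·4300² = 1 ✓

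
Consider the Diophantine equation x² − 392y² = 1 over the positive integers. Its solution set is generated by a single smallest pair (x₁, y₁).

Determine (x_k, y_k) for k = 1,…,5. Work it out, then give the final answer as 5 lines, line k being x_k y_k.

√392 = [19; 1,3,1,38, …], period ℓ=4 (even) → k=3
step 0: (19, 1)  from 19·(1,0) + (0,1)
…
step 2: (79, 4)  from 3·(20,1) + (19,1)
step 3: (99, 5)  from 1·(79,4) + (20,1)
(x₁, y₁) = (99, 5);  99² − 392·5² = 1 ✓
k=2:  x_2 = 99·99+392·5·5 = 19601,  y_2 = 99·5+5·99 = 990
k=3:  x_3 = 99·19601+392·5·990 = 3880899,  y_3 = 99·990+5·19601 = 196015
k=4:  x_4 = 99·3880899+392·5·196015 = 768398401,  y_4 = 99·196015+5·3880899 = 38809980
k=5:  x_5 = 99·768398401+392·5·38809980 = 152139002499,  y_5 = 99·38809980+5·768398401 = 7684180025

99 5
19601 990
3880899 196015
768398401 38809980
152139002499 7684180025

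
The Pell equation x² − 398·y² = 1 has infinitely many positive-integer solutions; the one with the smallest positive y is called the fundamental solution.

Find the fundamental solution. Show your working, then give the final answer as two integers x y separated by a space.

399 20

[19; 1,18,1,38] for √398; ℓ=4 ⇒ convergent index 3
a_0=19:  p_0=19·1+0=19,  q_0=19·0+1=1
a_1=1:  p_1=1·19+1=20,  q_1=1·1+0=1
a_2=18:  p_2=18·20+19=379,  q_2=18·1+1=19
a_3=1:  p_3=1·379+20=399,  q_3=1·19+1=20
→ (399, 20).  Check: 399²=159201, 398·20²=159200, difference 1.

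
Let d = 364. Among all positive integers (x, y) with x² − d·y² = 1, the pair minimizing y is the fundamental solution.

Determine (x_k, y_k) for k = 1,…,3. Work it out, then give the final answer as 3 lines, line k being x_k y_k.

d=364: √d = [19; 12,1,2,3,1,8,1,3,2,1,12,38] (ℓ=12, even), read p_11/q_11
step 0: (19, 1)  from 19·(1,0) + (0,1)
step 1: (229, 12)  from 12·(19,1) + (1,0)
step 2: (248, 13)  from 1·(229,12) + (19,1)
step 3: (725, 38)  from 2·(248,13) + (229,12)
step 4: (2423, 127)  from 3·(725,38) + (248,13)
…
step 6: (27607, 1447)  from 8·(3148,165) + (2423,127)
step 7: (30755, 1612)  from 1·(27607,1447) + (3148,165)
step 8: (119872, 6283)  from 3·(30755,1612) + (27607,1447)
…
step 10: (390371, 20461)  from 1·(270499,14178) + (119872,6283)
step 11: (4954951, 259710)  from 12·(390371,20461) + (270499,14178)
→ (4954951, 259710).  Check: 4954951²=24551539412401, 364·259710²=24551539412400, difference 1.
(x_2, y_2) = (4954951·4954951 + 364·259710·259710, 4954951·259710 + 259710·4954951) = (49103078824801, 2573700648420)
(x_3, y_3) = (4954951·49103078824801 + 364·259710·2573700648420, 4954951·2573700648420 + 259710·49103078824801) = (486606699052048124551, 25505121203178395130)

4954951 259710
49103078824801 2573700648420
486606699052048124551 25505121203178395130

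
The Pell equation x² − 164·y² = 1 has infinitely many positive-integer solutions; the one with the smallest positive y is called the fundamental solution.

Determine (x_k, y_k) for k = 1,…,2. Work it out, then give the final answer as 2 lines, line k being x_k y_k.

2049 160
8396801 655680

[12; 1,4,6,4,1,24] for √164; ℓ=6 ⇒ convergent index 5
k=0  a_k=12  p_k/q_k = 12/1
k=1  a_k=1  p_k/q_k = 13/1
k=2  a_k=4  p_k/q_k = 64/5
k=3  a_k=6  p_k/q_k = 397/31
k=4  a_k=4  p_k/q_k = 1652/129
k=5  a_k=1  p_k/q_k = 2049/160
→ (2049, 160).  Check: 2049²=4198401, 164·160²=4198400, difference 1.
(2049+160√164)^2 = 8396801 + 655680√164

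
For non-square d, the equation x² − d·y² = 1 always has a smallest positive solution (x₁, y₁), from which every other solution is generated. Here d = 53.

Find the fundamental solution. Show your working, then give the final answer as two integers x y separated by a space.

√53 → a₀=7, period (3,1,1,3,14); ℓ=5 odd so k=9
a_0=7:  p_0=7·1+0=7,  q_0=7·0+1=1
…
a_2=1:  p_2=1·22+7=29,  q_2=1·3+1=4
a_3=1:  p_3=1·29+22=51,  q_3=1·4+3=7
a_4=3:  p_4=3·51+29=182,  q_4=3·7+4=25
a_5=14:  p_5=14·182+51=2599,  q_5=14·25+7=357
a_6=3:  p_6=3·2599+182=7979,  q_6=3·357+25=1096
a_7=1:  p_7=1·7979+2599=10578,  q_7=1·1096+357=1453
a_8=1:  p_8=1·10578+7979=18557,  q_8=1·1453+1096=2549
a_9=3:  p_9=3·18557+10578=66249,  q_9=3·2549+1453=9100
(x₁, y₁) = (66249, 9100);  66249² − 53·9100² = 1 ✓

66249 9100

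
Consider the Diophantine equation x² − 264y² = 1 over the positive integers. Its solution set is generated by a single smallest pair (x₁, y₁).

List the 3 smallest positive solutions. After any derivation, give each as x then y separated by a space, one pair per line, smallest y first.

65 4
8449 520
1098305 67596

√264 = [16; 4,32, …], period ℓ=2 (even) → k=1
a_0=16:  p_0=16·1+0=16,  q_0=16·0+1=1
a_1=4:  p_1=4·16+1=65,  q_1=4·1+0=4
fundamental: x₁=65, y₁=4  (since 4225 − 264·16 = 1)
(x_2, y_2) = (65·65 + 264·4·4, 65·4 + 4·65) = (8449, 520)
(x_3, y_3) = (65·8449 + 264·4·520, 65·520 + 4·8449) = (1098305, 67596)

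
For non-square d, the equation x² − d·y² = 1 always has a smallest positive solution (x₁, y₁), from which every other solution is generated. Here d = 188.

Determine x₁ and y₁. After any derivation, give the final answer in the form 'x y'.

d=188: √d = [13; 1,2,2,6,2,2,1,26] (ℓ=8, even), read p_7/q_7
a_0=13:  p_0=13·1+0=13,  q_0=13·0+1=1
a_1=1:  p_1=1·13+1=14,  q_1=1·1+0=1
…
a_3=2:  p_3=2·41+14=96,  q_3=2·3+1=7
…
a_5=2:  p_5=2·617+96=1330,  q_5=2·45+7=97
a_6=2:  p_6=2·1330+617=3277,  q_6=2·97+45=239
a_7=1:  p_7=1·3277+1330=4607,  q_7=1·239+97=336
(x₁, y₁) = (4607, 336);  4607² − 188·336² = 1 ✓

4607 336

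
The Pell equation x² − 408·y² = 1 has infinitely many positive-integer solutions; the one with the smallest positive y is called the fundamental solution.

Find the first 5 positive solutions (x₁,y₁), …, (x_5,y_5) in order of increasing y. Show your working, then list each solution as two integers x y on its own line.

101 5
20401 1010
4120901 204015
832401601 41210020
168141002501 8324220025

√408 → a₀=20, period (5,40); ℓ=2 even so k=1
k=0  a_k=20  p_k/q_k = 20/1
k=1  a_k=5  p_k/q_k = 101/5
→ (101, 5).  Check: 101²=10201, 408·5²=10200, difference 1.
(101+5√408)^2 = 20401 + 1010√408
(101+5√408)^3 = 4120901 + 204015√408
(101+5√408)^4 = 832401601 + 41210020√408
(101+5√408)^5 = 168141002501 + 8324220025√408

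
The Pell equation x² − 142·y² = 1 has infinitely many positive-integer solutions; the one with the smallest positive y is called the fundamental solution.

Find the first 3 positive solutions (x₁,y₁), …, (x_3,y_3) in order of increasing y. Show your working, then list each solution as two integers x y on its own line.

143 12
40897 3432
11696399 981540

√142 → a₀=11, period (1,10,1,22); ℓ=4 even so k=3
k=0  a_k=11  p_k/q_k = 11/1
k=1  a_k=1  p_k/q_k = 12/1
k=2  a_k=10  p_k/q_k = 131/11
k=3  a_k=1  p_k/q_k = 143/12
→ (143, 12).  Check: 143²=20449, 142·12²=20448, difference 1.
n=2: (143,12)∘(143,12) = (143·143+142·12·12, 143·12+12·143) = (40897,3432)
n=3: (40897,3432)∘(143,12) = (143·40897+142·12·3432, 143·3432+12·40897) = (11696399,981540)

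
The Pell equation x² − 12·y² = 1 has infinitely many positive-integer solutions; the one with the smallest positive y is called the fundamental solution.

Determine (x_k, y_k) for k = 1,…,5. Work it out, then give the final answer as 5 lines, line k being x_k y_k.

7 2
97 28
1351 390
18817 5432
262087 75658

√12 = [3; 2,6, …], period ℓ=2 (even) → k=1
k=0  a_k=3  p_k/q_k = 3/1
k=1  a_k=2  p_k/q_k = 7/2
→ (7, 2).  Check: 7²=49, 12·2²=48, difference 1.
n=2: (7,2)∘(7,2) = (7·7+12·2·2, 7·2+2·7) = (97,28)
n=3: (97,28)∘(7,2) = (7·97+12·2·28, 7·28+2·97) = (1351,390)
n=4: (1351,390)∘(7,2) = (7·1351+12·2·390, 7·390+2·1351) = (18817,5432)
n=5: (18817,5432)∘(7,2) = (7·18817+12·2·5432, 7·5432+2·18817) = (262087,75658)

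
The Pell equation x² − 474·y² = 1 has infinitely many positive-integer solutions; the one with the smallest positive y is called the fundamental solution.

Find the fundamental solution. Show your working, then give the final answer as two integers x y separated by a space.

[21; 1,3,2,1,1,…,3,1,42] for √474; ℓ=14 ⇒ convergent index 13
k=0  a_k=21  p_k/q_k = 21/1
k=1  a_k=1  p_k/q_k = 22/1
k=2  a_k=3  p_k/q_k = 87/4
k=3  a_k=2  p_k/q_k = 196/9
k=4  a_k=1  p_k/q_k = 283/13
…
k=6  a_k=1  p_k/q_k = 762/35
k=7  a_k=6  p_k/q_k = 5051/232
k=8  a_k=1  p_k/q_k = 5813/267
…
k=10  a_k=1  p_k/q_k = 16677/766
k=11  a_k=2  p_k/q_k = 44218/2031
k=12  a_k=3  p_k/q_k = 149331/6859
k=13  a_k=1  p_k/q_k = 193549/8890
(x₁, y₁) = (193549, 8890);  193549² − 474·8890² = 1 ✓

193549 8890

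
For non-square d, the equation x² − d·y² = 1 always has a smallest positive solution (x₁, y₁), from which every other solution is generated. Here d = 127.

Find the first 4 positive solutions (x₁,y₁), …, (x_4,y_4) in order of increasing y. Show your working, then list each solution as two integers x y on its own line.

[11; 3,1,2,2,7,11,7,2,2,1,3,22] for √127; ℓ=12 ⇒ convergent index 11
k=0  a_k=11  p_k/q_k = 11/1
…
k=4  a_k=2  p_k/q_k = 293/26
…
k=7  a_k=7  p_k/q_k = 171701/15236
k=8  a_k=2  p_k/q_k = 367620/32621
…
k=10  a_k=1  p_k/q_k = 1274561/113099
k=11  a_k=3  p_k/q_k = 4730624/419775
→ (4730624, 419775).  Check: 4730624²=22378803429376, 127·419775²=22378803429375, difference 1.
(4730624+419775√127)^2 = 44757606858751 + 3971595379200√127
(4730624+419775√127)^3 = 423462818377139450624 + 37576248838264821825√127
(4730624+419775√127)^4 = 4006486743445029115330560001 + 355518209168531397366758400√127

4730624 419775
44757606858751 3971595379200
423462818377139450624 37576248838264821825
4006486743445029115330560001 355518209168531397366758400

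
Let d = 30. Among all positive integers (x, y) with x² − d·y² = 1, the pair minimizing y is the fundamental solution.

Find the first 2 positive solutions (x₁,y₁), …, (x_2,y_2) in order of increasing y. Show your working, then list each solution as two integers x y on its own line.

11 2
241 44

d=30: √d = [5; 2,10] (ℓ=2, even), read p_1/q_1
i=0: a=5 ⇒ p=5, q=1
i=1: a=2 ⇒ p=11, q=2
fundamental: x₁=11, y₁=2  (since 121 − 30·4 = 1)
k=2:  x_2 = 11·11+30·2·2 = 241,  y_2 = 11·2+2·11 = 44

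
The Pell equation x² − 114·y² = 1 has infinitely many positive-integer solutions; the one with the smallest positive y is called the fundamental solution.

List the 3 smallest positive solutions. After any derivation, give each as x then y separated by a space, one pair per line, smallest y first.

[10; 1,2,10,2,1,20] for √114; ℓ=6 ⇒ convergent index 5
step 0: (10, 1)  from 10·(1,0) + (0,1)
step 1: (11, 1)  from 1·(10,1) + (1,0)
…
step 4: (694, 65)  from 2·(331,31) + (32,3)
step 5: (1025, 96)  from 1·(694,65) + (331,31)
fundamental: x₁=1025, y₁=96  (since 1050625 − 114·9216 = 1)
(x_2, y_2) = (1025·1025 + 114·96·96, 1025·96 + 96·1025) = (2101249, 196800)
(x_3, y_3) = (1025·2101249 + 114·96·196800, 1025·196800 + 96·2101249) = (4307559425, 403439904)

1025 96
2101249 196800
4307559425 403439904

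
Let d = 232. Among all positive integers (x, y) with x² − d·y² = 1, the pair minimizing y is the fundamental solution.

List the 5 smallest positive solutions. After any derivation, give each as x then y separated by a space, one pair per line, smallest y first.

19603 1287
768555217 50458122
30131975818099 1978261129845
1181354243155834177 77559705806244948
46316174427035658925363 3040805823861378301443

d=232: √d = [15; 4,3,7,3,4,30] (ℓ=6, even), read p_5/q_5
a_0=15:  p_0=15·1+0=15,  q_0=15·0+1=1
a_1=4:  p_1=4·15+1=61,  q_1=4·1+0=4
a_2=3:  p_2=3·61+15=198,  q_2=3·4+1=13
…
a_4=3:  p_4=3·1447+198=4539,  q_4=3·95+13=298
a_5=4:  p_5=4·4539+1447=19603,  q_5=4·298+95=1287
fundamental: x₁=19603, y₁=1287  (since 384277609 − 232·1656369 = 1)
n=2: (19603,1287)∘(19603,1287) = (19603·19603+232·1287·1287, 19603·1287+1287·19603) = (768555217,50458122)
n=3: (768555217,50458122)∘(19603,1287) = (19603·768555217+232·1287·50458122, 19603·50458122+1287·768555217) = (30131975818099,1978261129845)
n=4: (30131975818099,1978261129845)∘(19603,1287) = (19603·30131975818099+232·1287·1978261129845, 19603·1978261129845+1287·30131975818099) = (1181354243155834177,77559705806244948)
n=5: (1181354243155834177,77559705806244948)∘(19603,1287) = (19603·1181354243155834177+232·1287·77559705806244948, 19603·77559705806244948+1287·1181354243155834177) = (46316174427035658925363,3040805823861378301443)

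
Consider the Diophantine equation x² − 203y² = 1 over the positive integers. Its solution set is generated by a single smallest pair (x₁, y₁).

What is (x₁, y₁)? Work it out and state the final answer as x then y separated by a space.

57 4

√203 = [14; 4,28, …], period ℓ=2 (even) → k=1
i=0: a=14 ⇒ p=14, q=1
i=1: a=4 ⇒ p=57, q=4
fundamental: x₁=57, y₁=4  (since 3249 − 203·16 = 1)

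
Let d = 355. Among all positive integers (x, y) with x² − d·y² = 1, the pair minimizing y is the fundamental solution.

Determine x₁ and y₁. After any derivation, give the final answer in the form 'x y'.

954809 50676

√355 = [18; 1,5,3,3,1,6,1,3,3,5,1,36, …], period ℓ=12 (even) → k=11
k=0  a_k=18  p_k/q_k = 18/1
k=1  a_k=1  p_k/q_k = 19/1
…
k=9  a_k=3  p_k/q_k = 151391/8035
k=10  a_k=5  p_k/q_k = 803418/42641
k=11  a_k=1  p_k/q_k = 954809/50676
fundamental: x₁=954809, y₁=50676  (since 911660226481 − 355·2568056976 = 1)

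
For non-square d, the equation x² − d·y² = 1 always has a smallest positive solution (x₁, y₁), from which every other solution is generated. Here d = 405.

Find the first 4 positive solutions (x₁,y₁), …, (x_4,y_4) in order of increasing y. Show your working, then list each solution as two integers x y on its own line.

161 8
51841 2576
16692641 829464
5374978561 267084832

[20; 8,40] for √405; ℓ=2 ⇒ convergent index 1
i=0: a=20 ⇒ p=20, q=1
i=1: a=8 ⇒ p=161, q=8
fundamental: x₁=161, y₁=8  (since 25921 − 405·64 = 1)
n=2: (161,8)∘(161,8) = (161·161+405·8·8, 161·8+8·161) = (51841,2576)
n=3: (51841,2576)∘(161,8) = (161·51841+405·8·2576, 161·2576+8·51841) = (16692641,829464)
n=4: (16692641,829464)∘(161,8) = (161·16692641+405·8·829464, 161·829464+8·16692641) = (5374978561,267084832)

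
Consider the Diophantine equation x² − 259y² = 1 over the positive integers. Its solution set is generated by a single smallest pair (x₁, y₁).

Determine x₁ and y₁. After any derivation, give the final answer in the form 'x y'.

847225 52644

√259 = [16; 10,1,2,3,4,3,2,1,10,32, …], period ℓ=10 (even) → k=9
step 0: (16, 1)  from 16·(1,0) + (0,1)
…
step 3: (515, 32)  from 2·(177,11) + (161,10)
step 4: (1722, 107)  from 3·(515,32) + (177,11)
…
step 6: (23931, 1487)  from 3·(7403,460) + (1722,107)
…
step 8: (79196, 4921)  from 1·(55265,3434) + (23931,1487)
step 9: (847225, 52644)  from 10·(79196,4921) + (55265,3434)
(x₁, y₁) = (847225, 52644);  847225² − 259·52644² = 1 ✓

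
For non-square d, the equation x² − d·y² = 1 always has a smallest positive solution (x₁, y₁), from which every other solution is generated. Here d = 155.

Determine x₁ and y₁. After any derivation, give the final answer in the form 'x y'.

[12; 2,4,2,24] for √155; ℓ=4 ⇒ convergent index 3
step 0: (12, 1)  from 12·(1,0) + (0,1)
step 1: (25, 2)  from 2·(12,1) + (1,0)
step 2: (112, 9)  from 4·(25,2) + (12,1)
step 3: (249, 20)  from 2·(112,9) + (25,2)
(x₁, y₁) = (249, 20);  249² − 155·20² = 1 ✓

249 20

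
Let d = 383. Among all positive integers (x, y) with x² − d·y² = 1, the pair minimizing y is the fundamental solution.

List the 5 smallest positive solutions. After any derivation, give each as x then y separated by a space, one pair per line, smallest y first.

18768 959
704475647 35997024
26443197867024 1351184291905
992571874432137217 50718053544949056
37257177852241504710288 1903752856512023474111

√383 → a₀=19, period (1,1,3,19,3,1,1,38); ℓ=8 even so k=7
k=0  a_k=19  p_k/q_k = 19/1
k=1  a_k=1  p_k/q_k = 20/1
k=2  a_k=1  p_k/q_k = 39/2
k=3  a_k=3  p_k/q_k = 137/7
k=4  a_k=19  p_k/q_k = 2642/135
k=5  a_k=3  p_k/q_k = 8063/412
k=6  a_k=1  p_k/q_k = 10705/547
k=7  a_k=1  p_k/q_k = 18768/959
(x₁, y₁) = (18768, 959);  18768² − 383·959² = 1 ✓
k=2:  x_2 = 18768·18768+383·959·959 = 704475647,  y_2 = 18768·959+959·18768 = 35997024
k=3:  x_3 = 18768·704475647+383·959·35997024 = 26443197867024,  y_3 = 18768·35997024+959·704475647 = 1351184291905
k=4:  x_4 = 18768·26443197867024+383·959·1351184291905 = 992571874432137217,  y_4 = 18768·1351184291905+959·26443197867024 = 50718053544949056
k=5:  x_5 = 18768·992571874432137217+383·959·50718053544949056 = 37257177852241504710288,  y_5 = 18768·50718053544949056+959·992571874432137217 = 1903752856512023474111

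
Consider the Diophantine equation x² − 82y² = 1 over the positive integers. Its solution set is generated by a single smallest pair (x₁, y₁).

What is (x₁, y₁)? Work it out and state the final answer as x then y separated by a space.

d=82: √d = [9; 18] (ℓ=1, odd), read p_1/q_1
a_0=9:  p_0=9·1+0=9,  q_0=9·0+1=1
a_1=18:  p_1=18·9+1=163,  q_1=18·1+0=18
→ (163, 18).  Check: 163²=26569, 82·18²=26568, difference 1.

163 18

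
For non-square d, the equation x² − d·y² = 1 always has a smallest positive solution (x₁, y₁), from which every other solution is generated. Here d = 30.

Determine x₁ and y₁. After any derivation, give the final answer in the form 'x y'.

11 2

d=30: √d = [5; 2,10] (ℓ=2, even), read p_1/q_1
step 0: (5, 1)  from 5·(1,0) + (0,1)
step 1: (11, 2)  from 2·(5,1) + (1,0)
fundamental: x₁=11, y₁=2  (since 121 − 30·4 = 1)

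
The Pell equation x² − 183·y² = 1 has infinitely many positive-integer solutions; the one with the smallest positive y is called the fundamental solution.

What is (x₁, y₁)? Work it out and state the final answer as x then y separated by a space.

d=183: √d = [13; 1,1,8,1,1,26] (ℓ=6, even), read p_5/q_5
k=0  a_k=13  p_k/q_k = 13/1
…
k=4  a_k=1  p_k/q_k = 257/19
k=5  a_k=1  p_k/q_k = 487/36
→ (487, 36).  Check: 487²=237169, 183·36²=237168, difference 1.

487 36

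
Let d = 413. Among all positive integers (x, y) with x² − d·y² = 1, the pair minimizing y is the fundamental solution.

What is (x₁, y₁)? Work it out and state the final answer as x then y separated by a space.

[20; 3,9,1,4,1,9,3,40] for √413; ℓ=8 ⇒ convergent index 7
i=0: a=20 ⇒ p=20, q=1
i=1: a=3 ⇒ p=61, q=3
i=2: a=9 ⇒ p=569, q=28
i=3: a=1 ⇒ p=630, q=31
i=4: a=4 ⇒ p=3089, q=152
…
i=6: a=9 ⇒ p=36560, q=1799
i=7: a=3 ⇒ p=113399, q=5580
(x₁, y₁) = (113399, 5580);  113399² − 413·5580² = 1 ✓

113399 5580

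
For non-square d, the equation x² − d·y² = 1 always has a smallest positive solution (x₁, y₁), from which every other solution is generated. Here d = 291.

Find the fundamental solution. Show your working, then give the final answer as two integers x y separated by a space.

√291 → a₀=17, period (17,34); ℓ=2 even so k=1
step 0: (17, 1)  from 17·(1,0) + (0,1)
step 1: (290, 17)  from 17·(17,1) + (1,0)
→ (290, 17).  Check: 290²=84100, 291·17²=84099, difference 1.

290 17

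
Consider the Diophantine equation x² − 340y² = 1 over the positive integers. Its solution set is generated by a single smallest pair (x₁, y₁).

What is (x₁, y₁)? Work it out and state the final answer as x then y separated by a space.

285769 15498

√340 = [18; 2,3,1,1,1,…,3,2,36, …], period ℓ=14 (even) → k=13
step 0: (18, 1)  from 18·(1,0) + (0,1)
…
step 5: (461, 25)  from 1·(295,16) + (166,9)
…
step 8: (7265, 394)  from 1·(6509,353) + (756,41)
…
step 10: (21039, 1141)  from 1·(13774,747) + (7265,394)
step 11: (34813, 1888)  from 1·(21039,1141) + (13774,747)
step 12: (125478, 6805)  from 3·(34813,1888) + (21039,1141)
step 13: (285769, 15498)  from 2·(125478,6805) + (34813,1888)
fundamental: x₁=285769, y₁=15498  (since 81663921361 − 340·240188004 = 1)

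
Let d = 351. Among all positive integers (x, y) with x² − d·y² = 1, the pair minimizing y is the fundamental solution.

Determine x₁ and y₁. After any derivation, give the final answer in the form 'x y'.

d=351: √d = [18; 1,2,1,3,2,2,2,3,1,2,1,36] (ℓ=12, even), read p_11/q_11
i=0: a=18 ⇒ p=18, q=1
i=1: a=1 ⇒ p=19, q=1
i=2: a=2 ⇒ p=56, q=3
…
i=4: a=3 ⇒ p=281, q=15
i=5: a=2 ⇒ p=637, q=34
…
i=9: a=1 ⇒ p=16543, q=883
i=10: a=2 ⇒ p=45882, q=2449
i=11: a=1 ⇒ p=62425, q=3332
fundamental: x₁=62425, y₁=3332  (since 3896880625 − 351·11102224 = 1)

62425 3332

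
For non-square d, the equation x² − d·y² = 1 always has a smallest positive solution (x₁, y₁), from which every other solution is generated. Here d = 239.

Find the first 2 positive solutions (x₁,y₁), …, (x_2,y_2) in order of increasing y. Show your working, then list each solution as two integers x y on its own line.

√239 = [15; 2,5,1,2,4,15,4,2,1,5,2,30, …], period ℓ=12 (even) → k=11
i=0: a=15 ⇒ p=15, q=1
i=1: a=2 ⇒ p=31, q=2
i=2: a=5 ⇒ p=170, q=11
…
i=4: a=2 ⇒ p=572, q=37
…
i=6: a=15 ⇒ p=37907, q=2452
i=7: a=4 ⇒ p=154117, q=9969
i=8: a=2 ⇒ p=346141, q=22390
…
i=10: a=5 ⇒ p=2847431, q=184185
i=11: a=2 ⇒ p=6195120, q=400729
→ (6195120, 400729).  Check: 6195120²=38379511814400, 239·400729²=38379511814399, difference 1.
n=2: (6195120,400729)∘(6195120,400729) = (6195120·6195120+239·400729·400729, 6195120·400729+400729·6195120) = (76759023628799,4965128484960)

6195120 400729
76759023628799 4965128484960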